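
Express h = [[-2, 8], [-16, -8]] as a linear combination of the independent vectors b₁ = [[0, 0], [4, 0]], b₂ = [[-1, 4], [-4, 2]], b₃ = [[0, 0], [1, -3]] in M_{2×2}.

h = -3b₁ + 2b₂ + 4b₃

Take coordinate vectors relative to {E₁₁, E₁₂, E₂₁, E₂₂}.
Since b₁, b₂, b₃ are independent, the coefficients expressing h are uniquely determined by a linear system.
The system has the unique solution (α₁, α₂, α₃) = (-3, 2, 4).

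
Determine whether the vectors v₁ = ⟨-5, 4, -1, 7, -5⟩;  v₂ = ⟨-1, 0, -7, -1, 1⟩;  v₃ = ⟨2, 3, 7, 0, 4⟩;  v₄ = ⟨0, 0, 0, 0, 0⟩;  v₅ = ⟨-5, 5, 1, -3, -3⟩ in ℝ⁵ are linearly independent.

linearly dependent

One of the vectors is the zero vector, so the set is linearly dependent.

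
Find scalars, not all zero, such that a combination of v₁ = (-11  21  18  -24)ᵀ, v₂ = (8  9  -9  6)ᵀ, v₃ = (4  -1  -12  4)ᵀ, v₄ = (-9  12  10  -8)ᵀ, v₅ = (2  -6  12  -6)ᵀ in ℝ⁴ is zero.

v₁ - 3v₃ - 3v₄ - 2v₅ = 0

Solve the homogeneous system with v₁, v₂, v₃, v₄, v₅ as columns by row-reducing the coefficient matrix.
The free variable yields coefficients (1, 0, -3, -3, -2) (any nonzero multiple also works).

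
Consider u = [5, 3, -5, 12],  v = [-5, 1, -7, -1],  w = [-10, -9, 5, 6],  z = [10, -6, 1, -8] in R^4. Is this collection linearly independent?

linearly independent

Place the vectors as rows of a 4×4 matrix and reduce to echelon form.
The reduction yields 4 nonzero rows, so the rank is 4.
Since rank = 4 (the number of vectors), the set is linearly independent.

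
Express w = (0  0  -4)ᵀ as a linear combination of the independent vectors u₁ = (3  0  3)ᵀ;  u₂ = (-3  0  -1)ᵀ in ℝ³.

w = -2u₁ - 2u₂

Set up the augmented matrix [u₁ | u₂ | w] and row-reduce.
Row-reducing the augmented matrix gives the unique coefficients (a₁, a₂) = (-2, -2).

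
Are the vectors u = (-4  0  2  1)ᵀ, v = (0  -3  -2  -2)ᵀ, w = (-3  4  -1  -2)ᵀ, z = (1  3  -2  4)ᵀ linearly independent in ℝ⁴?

linearly independent

Row-reduce the matrix whose columns are u, v, w, z.
The reduction yields 4 nonzero rows, so the rank is 4.
Since rank = 4 (the number of vectors), the set is linearly independent.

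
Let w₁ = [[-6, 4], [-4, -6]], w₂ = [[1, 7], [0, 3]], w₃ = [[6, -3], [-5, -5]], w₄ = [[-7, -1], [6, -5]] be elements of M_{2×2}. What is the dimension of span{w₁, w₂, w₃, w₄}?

4

Pass to coordinate vectors with respect to the basis {E₁₁, E₁₂, E₂₁, E₂₂}.
Put the 4×4 matrix [w₁|w₂|w₃|w₄] into echelon form.
The echelon form has 4 nonzero rows, so the rank is 4.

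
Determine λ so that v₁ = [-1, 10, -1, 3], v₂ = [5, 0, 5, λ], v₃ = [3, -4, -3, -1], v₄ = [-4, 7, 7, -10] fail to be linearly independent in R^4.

The set is linearly dependent precisely when det[v₁; v₂; v₃; v₄] = 0.
Expanding, det = -88*λ - 3520.
Setting this to zero gives λ = -40.

λ = -40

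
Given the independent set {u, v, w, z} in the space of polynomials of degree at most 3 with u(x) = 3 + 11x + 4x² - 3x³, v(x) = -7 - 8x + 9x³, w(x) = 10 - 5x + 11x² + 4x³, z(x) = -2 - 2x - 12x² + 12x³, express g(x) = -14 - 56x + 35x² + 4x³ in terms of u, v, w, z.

Work in coordinates with respect to the standard basis {1, x, …, x³}.
Write g = α₁u + … + α₄z and equate components.
Back-substitution yields (α₁, …, α₄) = (-3, 3, 1, -3).

g = -3u + 3v + w - 3z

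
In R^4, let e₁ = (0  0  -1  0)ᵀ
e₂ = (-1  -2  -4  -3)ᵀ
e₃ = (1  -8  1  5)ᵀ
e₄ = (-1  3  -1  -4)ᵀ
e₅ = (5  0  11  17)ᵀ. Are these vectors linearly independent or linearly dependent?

linearly dependent

There are 5 vectors in a 4-dimensional space, so they cannot be linearly independent.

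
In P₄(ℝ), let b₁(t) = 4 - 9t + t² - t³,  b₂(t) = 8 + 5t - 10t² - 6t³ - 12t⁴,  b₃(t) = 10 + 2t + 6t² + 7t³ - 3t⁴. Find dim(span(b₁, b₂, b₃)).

Pass to coordinate vectors with respect to the basis {1, t, …, t⁴}.
Form the matrix with b₁, b₂, b₃ as columns and reduce.
There are 3 pivot columns, so rank = 3.

dim = 3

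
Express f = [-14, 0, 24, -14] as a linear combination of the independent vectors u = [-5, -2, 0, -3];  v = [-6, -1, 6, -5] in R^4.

Write f = c₁u + c₂v and equate components.
The system has the unique solution (c₁, c₂) = (-2, 4).

f = -2u + 4v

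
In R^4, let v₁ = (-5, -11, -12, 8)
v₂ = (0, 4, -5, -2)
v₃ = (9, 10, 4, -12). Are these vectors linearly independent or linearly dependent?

Row-reduce the matrix whose columns are v₁, v₂, v₃.
The reduction yields 3 nonzero rows, so the rank is 3.
Since rank = 3 (the number of vectors), the set is linearly independent.

linearly independent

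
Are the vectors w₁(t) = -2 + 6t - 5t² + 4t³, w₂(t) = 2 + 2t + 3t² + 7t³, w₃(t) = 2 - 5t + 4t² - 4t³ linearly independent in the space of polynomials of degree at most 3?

linearly independent

Take coordinates with respect to the standard basis {1, t, …, t³}.
Row-reduce the matrix whose columns are w₁, w₂, w₃.
The reduction yields 3 nonzero rows, so the rank is 3.
Since rank = 3 (the number of vectors), the set is linearly independent.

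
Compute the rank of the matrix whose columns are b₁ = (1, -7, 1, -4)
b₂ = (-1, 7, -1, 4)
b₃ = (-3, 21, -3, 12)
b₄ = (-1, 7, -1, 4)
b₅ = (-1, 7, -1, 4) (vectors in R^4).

Form the matrix with b₁, b₂, b₃, b₄, b₅ as columns and reduce.
Exactly 1 pivot survives; hence the rank is 1.
(With 5 elements in a 4-dimensional space the rank is at most 4.)

rank 1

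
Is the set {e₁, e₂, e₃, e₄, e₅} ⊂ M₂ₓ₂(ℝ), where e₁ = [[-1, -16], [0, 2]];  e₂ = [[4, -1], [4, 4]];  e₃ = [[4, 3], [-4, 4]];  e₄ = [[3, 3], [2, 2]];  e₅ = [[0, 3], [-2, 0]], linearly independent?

linearly dependent

Take coordinates with respect to the standard basis {E₁₁, E₁₂, E₂₁, E₂₂}.
There are 5 vectors in a 4-dimensional space, so they cannot be linearly independent.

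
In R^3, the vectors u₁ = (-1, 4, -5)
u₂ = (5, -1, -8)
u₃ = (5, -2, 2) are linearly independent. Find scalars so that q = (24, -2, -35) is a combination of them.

q = u₁ + 4u₂ + u₃

Write q = a₁u₁ + … + a₃u₃ and equate components.
Back-substitution yields (a₁, a₂, a₃) = (1, 4, 1).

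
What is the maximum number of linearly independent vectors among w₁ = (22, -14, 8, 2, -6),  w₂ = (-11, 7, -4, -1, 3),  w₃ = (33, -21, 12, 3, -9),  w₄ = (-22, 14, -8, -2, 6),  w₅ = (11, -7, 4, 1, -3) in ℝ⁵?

Put the 5×5 matrix [w₁|w₂|w₃|w₄|w₅] into echelon form.
There is 1 pivot column, so rank = 1.

1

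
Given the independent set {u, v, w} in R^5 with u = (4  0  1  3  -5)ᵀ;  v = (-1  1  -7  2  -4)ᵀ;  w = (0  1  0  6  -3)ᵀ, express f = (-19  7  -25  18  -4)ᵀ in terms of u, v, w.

f = -4u + 3v + 4w

Set up the augmented matrix [u | v | w | f] and row-reduce.
The system has the unique solution (α₁, α₂, α₃) = (-4, 3, 4).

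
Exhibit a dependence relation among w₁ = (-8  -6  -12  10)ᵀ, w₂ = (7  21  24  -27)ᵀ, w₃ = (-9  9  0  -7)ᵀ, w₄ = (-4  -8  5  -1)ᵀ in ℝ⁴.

Solve the homogeneous system with w₁, w₂, w₃, w₄ as columns by row-reducing the coefficient matrix.
One solution (up to scaling) is (2, 1, -1, 0).

2w₁ + w₂ - w₃ = 0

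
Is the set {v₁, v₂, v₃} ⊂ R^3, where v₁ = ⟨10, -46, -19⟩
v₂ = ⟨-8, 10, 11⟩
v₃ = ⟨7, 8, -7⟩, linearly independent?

Form the 3×3 matrix with these as columns; its determinant is 0.
A zero determinant means the columns are linearly dependent.

linearly dependent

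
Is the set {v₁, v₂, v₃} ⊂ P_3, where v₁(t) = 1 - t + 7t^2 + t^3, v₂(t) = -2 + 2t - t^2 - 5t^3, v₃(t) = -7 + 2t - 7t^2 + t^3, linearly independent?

Take coordinates with respect to the standard basis {1, t, …, t^3}.
Row-reduce the matrix whose columns are v₁, v₂, v₃.
The reduction yields 3 nonzero rows, so the rank is 3.
Since rank = 3 (the number of vectors), the set is linearly independent.

linearly independent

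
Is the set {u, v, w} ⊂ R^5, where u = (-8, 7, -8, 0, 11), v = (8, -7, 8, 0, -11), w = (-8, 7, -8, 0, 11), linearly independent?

Row-reduce the matrix whose columns are u, v, w.
The reduction yields 1 nonzero row, so the rank is 1.
Since rank 1 < 3, the set is linearly dependent.

linearly dependent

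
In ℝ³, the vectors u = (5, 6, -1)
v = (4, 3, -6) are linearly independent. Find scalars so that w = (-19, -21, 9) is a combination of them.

w = -3u - v

Solve the system with u, v as columns and w as the right-hand side.
Row-reducing the augmented matrix gives the unique coefficients (α₁, α₂) = (-3, -1).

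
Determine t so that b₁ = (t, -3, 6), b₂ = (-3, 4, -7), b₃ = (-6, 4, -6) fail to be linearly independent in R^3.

t = 0

Dependence holds iff the 3×3 matrix [b₁ b₂ b₃] is singular.
Expanding, det = 4*t.
Setting this to zero gives t = 0.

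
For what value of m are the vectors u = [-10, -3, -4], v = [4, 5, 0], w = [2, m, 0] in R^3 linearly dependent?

Dependence holds iff the 3×3 matrix [u v w] is singular.
Cofactor expansion gives det = 40 - 16*m.
Setting this to zero gives m = 5/2.

m = 5/2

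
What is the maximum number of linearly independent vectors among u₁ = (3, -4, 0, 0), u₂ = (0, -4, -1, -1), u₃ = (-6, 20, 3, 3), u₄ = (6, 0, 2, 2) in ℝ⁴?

2

Row-reduce the 4×4 matrix with these as rows.
Exactly 2 pivots survive; hence the rank is 2.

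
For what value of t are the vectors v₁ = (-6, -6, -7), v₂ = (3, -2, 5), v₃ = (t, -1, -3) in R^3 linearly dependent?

The vectors are dependent exactly when the determinant of the matrix with rows v₁, v₂, v₃ vanishes.
Cofactor expansion gives det = -44*t - 99.
Solving -44*t - 99 = 0 yields t = -9/4.

t = -9/4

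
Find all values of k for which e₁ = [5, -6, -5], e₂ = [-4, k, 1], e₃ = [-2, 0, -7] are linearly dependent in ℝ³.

k = 4

Place the vectors as rows of a 3×3 matrix; dependence ⇔ determinant zero.
The determinant works out to 180 - 45*k.
This vanishes exactly when k = 4.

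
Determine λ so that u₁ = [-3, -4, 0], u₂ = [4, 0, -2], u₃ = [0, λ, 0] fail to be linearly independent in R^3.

λ = 0

The set is linearly dependent precisely when det[u₁; u₂; u₃] = 0.
The determinant works out to -6*λ.
Solving -6*λ = 0 yields λ = 0.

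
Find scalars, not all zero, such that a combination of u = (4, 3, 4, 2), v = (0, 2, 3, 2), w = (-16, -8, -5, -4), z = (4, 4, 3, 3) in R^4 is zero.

Row-reduce the matrix with u, v, w, z as columns; the null space gives the coefficients.
A generator of the null space is (2, -3, 1, 2).

2u - 3v + w + 2z = 0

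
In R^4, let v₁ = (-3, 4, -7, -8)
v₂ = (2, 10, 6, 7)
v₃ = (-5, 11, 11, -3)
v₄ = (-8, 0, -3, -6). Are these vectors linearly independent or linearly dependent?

Place the vectors as rows of a 4×4 matrix and reduce to echelon form.
The reduction yields 4 nonzero rows, so the rank is 4.
Since rank = 4 (the number of vectors), the set is linearly independent.

linearly independent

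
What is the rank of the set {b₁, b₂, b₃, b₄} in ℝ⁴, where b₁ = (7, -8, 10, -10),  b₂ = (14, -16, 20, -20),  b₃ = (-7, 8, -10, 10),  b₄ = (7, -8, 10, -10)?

Form the matrix with b₁, b₂, b₃, b₄ as columns and reduce.
Reduction leaves 1 leading entry, giving rank 1.

1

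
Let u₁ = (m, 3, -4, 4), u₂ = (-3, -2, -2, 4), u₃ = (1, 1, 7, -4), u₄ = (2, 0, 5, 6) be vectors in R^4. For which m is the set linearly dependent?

m = 15/2

Place the vectors as rows of a 4×4 matrix; dependence ⇔ determinant zero.
Cofactor expansion gives det = 690 - 92*m.
Setting this to zero gives m = 15/2.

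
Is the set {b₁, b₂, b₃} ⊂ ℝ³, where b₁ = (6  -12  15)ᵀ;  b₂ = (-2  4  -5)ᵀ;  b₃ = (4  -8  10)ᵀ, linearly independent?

Form the 3×3 matrix with these as columns; its determinant is 0.
A zero determinant means the columns are linearly dependent.

linearly dependent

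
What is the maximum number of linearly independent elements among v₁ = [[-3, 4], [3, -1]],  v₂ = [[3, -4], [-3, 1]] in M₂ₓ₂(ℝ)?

Use coordinates relative to {E₁₁, E₁₂, E₂₁, E₂₂}.
Row-reduce the 2×4 matrix with these as rows.
Exactly 1 pivot survives; hence the rank is 1.

1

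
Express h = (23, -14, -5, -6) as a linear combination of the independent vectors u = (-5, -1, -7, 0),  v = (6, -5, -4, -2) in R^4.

Write h = α₁u + α₂v and equate components.
Back-substitution yields (α₁, α₂) = (-1, 3).

h = -u + 3v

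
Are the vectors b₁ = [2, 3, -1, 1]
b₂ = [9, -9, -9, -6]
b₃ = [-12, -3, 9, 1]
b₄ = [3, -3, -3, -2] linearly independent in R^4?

linearly dependent

The matrix [b₁|b₂|b₃|b₄] has determinant 0.
A zero determinant means the columns are linearly dependent.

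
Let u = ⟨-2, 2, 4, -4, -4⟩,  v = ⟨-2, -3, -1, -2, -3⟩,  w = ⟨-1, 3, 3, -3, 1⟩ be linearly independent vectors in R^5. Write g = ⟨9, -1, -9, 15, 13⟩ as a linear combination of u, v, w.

g = -2u - 2v - w

Since u, v, w are independent, the coefficients expressing g are uniquely determined by a linear system.
The system has the unique solution (α₁, α₂, α₃) = (-2, -2, -1).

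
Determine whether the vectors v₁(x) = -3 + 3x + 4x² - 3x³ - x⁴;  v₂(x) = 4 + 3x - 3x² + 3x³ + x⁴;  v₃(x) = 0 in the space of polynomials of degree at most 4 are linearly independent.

linearly dependent

Write each element as a coordinate vector in ℝ⁵ using {1, x, …, x⁴}.
One of the vectors is the zero vector, so the set is linearly dependent.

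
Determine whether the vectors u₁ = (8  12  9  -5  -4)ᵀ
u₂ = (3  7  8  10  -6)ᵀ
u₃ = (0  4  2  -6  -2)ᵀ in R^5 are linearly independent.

Row-reduce the matrix whose columns are u₁, u₂, u₃.
The reduction yields 3 nonzero rows, so the rank is 3.
Since rank = 3 (the number of vectors), the set is linearly independent.

linearly independent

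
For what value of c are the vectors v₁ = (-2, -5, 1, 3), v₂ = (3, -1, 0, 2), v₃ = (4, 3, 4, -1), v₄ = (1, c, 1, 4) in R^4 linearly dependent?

The set is linearly dependent precisely when det[v₁; v₂; v₃; v₄] = 0.
Cofactor expansion gives det = 63*c + 297.
Setting this to zero gives c = -33/7.

c = -33/7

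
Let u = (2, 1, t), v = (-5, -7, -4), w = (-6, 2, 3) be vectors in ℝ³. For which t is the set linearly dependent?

t = 1/4

The set is linearly dependent precisely when det[u; v; w] = 0.
Expanding, det = 13 - 52*t.
This vanishes exactly when t = 1/4.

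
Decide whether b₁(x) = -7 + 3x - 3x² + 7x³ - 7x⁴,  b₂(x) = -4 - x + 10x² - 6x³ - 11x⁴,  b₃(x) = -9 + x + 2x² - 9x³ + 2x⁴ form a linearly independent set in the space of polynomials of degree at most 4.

linearly independent

Write each element as a coordinate vector in ℝ⁵ using {1, x, …, x⁴}.
Place the vectors as rows of a 3×5 matrix and reduce to echelon form.
The reduction yields 3 nonzero rows, so the rank is 3.
Since rank = 3 (the number of vectors), the set is linearly independent.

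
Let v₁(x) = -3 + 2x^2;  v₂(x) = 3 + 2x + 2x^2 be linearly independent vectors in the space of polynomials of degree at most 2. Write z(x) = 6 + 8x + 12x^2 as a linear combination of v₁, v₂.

z = 2v₁ + 4v₂

Identify each element with its coordinate vector in ℝ³ via {1, x, x^2}.
Solve the system with v₁, v₂ as columns and z as the right-hand side.
Back-substitution yields (α₁, α₂) = (2, 4).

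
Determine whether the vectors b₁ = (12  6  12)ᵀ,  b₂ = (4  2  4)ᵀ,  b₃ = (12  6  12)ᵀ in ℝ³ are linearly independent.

The matrix [b₁|b₂|b₃] has determinant 0.
A zero determinant means the columns are linearly dependent.

linearly dependent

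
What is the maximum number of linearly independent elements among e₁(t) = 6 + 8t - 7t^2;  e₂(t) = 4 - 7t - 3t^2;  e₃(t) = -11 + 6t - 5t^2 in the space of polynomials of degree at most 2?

Use coordinates relative to {1, t, t^2}.
Form the matrix with e₁, e₂, e₃ as columns and reduce.
Exactly 3 pivots survive; hence the rank is 3.

3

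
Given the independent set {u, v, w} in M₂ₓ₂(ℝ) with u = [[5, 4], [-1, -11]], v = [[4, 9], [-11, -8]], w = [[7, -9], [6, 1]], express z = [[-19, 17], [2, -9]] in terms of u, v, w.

Work in coordinates with respect to the standard basis {E₁₁, E₁₂, E₂₁, E₂₂}.
Set up the augmented matrix [u | v | w | z] and row-reduce.
The system has the unique solution (α₁, α₂, α₃) = (2, -2, -3).

z = 2u - 2v - 3w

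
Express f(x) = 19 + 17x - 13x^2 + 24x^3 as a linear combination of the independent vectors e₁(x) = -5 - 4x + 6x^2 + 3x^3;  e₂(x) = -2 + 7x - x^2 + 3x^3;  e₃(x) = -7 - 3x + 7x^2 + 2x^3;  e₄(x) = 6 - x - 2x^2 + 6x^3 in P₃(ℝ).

Identify each element with its coordinate vector in ℝ⁴ via {1, x, …, x^3}.
Solve the system with e₁, e₂, e₃, e₄ as columns and f as the right-hand side.
The system has the unique solution (a₁, …, a₄) = (-4, 2, 3, 4).

f = -4e₁ + 2e₂ + 3e₃ + 4e₄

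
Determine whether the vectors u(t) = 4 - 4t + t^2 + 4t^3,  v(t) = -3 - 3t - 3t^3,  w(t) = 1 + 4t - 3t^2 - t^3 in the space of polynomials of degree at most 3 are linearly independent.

linearly independent

Write each element as a coordinate vector in ℝ⁴ using {1, t, …, t^3}.
Place the vectors as rows of a 3×4 matrix and reduce to echelon form.
The reduction yields 3 nonzero rows, so the rank is 3.
Since rank = 3 (the number of vectors), the set is linearly independent.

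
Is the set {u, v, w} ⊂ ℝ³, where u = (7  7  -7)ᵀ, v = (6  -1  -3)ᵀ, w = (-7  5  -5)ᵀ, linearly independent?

linearly independent

The matrix [u|v|w] has determinant 336.
A nonzero determinant means the columns are linearly independent.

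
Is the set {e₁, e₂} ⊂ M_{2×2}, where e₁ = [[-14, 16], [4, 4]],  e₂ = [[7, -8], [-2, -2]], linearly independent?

linearly dependent

Take coordinates with respect to the standard basis {E₁₁, E₁₂, E₂₁, E₂₂}.
One vector is a scalar multiple of another, so the set is dependent.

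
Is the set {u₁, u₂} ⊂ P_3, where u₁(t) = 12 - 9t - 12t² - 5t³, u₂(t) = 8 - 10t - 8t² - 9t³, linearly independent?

linearly independent

Take coordinates with respect to the standard basis {1, t, …, t³}.
Place the vectors as rows of a 2×4 matrix and reduce to echelon form.
The reduction yields 2 nonzero rows, so the rank is 2.
Since rank = 2 (the number of vectors), the set is linearly independent.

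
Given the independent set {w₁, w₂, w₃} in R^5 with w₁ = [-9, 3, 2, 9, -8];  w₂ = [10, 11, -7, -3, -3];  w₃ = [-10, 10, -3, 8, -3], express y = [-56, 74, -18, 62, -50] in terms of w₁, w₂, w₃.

Solve the system with w₁, w₂, w₃ as columns and y as the right-hand side.
Back-substitution yields (α₁, α₂, α₃) = (4, 2, 4).

y = 4w₁ + 2w₂ + 4w₃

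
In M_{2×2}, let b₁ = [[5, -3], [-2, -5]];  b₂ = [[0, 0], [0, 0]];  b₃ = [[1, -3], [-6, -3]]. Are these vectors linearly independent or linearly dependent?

linearly dependent

Write each element as a coordinate vector in ℝ⁴ using {E₁₁, E₁₂, E₂₁, E₂₂}.
One of the vectors is the zero vector, so the set is linearly dependent.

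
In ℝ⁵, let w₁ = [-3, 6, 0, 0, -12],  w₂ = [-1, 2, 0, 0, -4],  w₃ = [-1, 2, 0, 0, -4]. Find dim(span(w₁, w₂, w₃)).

Form the matrix with w₁, w₂, w₃ as columns and reduce.
Reduction leaves 1 leading entry, giving rank 1.

dim = 1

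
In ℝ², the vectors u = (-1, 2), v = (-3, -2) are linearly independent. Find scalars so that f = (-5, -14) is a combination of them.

f = -4u + 3v

Set up the augmented matrix [u | v | f] and row-reduce.
Row-reducing the augmented matrix gives the unique coefficients (a₁, a₂) = (-4, 3).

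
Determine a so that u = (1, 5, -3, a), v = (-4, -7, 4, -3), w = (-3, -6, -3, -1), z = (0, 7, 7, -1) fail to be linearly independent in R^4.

a = 10/7

The vectors are dependent exactly when the determinant of the matrix with rows u, v, w, z vanishes.
The determinant works out to 147*a - 210.
This vanishes exactly when a = 10/7.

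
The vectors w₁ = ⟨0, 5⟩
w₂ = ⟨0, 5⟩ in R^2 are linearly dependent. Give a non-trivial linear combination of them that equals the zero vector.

w₁ - w₂ = 0

Set up α₁w₁ + α₂w₂ = 0 and solve the homogeneous system.
A generator of the null space is (1, -1).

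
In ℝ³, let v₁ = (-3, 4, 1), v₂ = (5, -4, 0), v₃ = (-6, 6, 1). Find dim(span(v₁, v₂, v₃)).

Row-reduce the 3×3 matrix with these as rows.
Exactly 3 pivots survive; hence the rank is 3.

dim = 3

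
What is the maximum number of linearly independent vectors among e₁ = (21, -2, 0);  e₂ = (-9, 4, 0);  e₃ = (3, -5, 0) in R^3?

2

Put the 3×3 matrix [e₁|e₂|e₃] into echelon form.
The echelon form has 2 nonzero rows, so the rank is 2.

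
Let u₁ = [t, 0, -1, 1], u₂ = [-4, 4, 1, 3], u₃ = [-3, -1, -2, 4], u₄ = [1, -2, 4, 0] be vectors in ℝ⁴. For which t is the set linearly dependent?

t = -7/8

The set is linearly dependent precisely when det[u₁; u₂; u₃; u₄] = 0.
Cofactor expansion gives det = -96*t - 84.
This vanishes exactly when t = -7/8.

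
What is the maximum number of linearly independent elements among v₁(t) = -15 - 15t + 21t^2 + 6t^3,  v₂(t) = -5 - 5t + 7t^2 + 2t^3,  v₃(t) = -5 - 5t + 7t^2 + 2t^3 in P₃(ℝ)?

1

Represent each element by its coordinate vector in ℝ⁴.
Apply Gaussian elimination to the matrix whose rows are v₁, v₂, v₃.
The echelon form has 1 nonzero row, so the rank is 1.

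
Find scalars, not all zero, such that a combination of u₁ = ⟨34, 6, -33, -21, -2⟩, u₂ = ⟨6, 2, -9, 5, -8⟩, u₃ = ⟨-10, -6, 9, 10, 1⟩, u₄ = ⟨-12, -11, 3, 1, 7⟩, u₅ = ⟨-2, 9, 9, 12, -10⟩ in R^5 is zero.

u₁ - u₂ + 2u₄ + 2u₅ = 0

Write the vectors as columns of a matrix and find a nonzero vector in its null space.
One solution (up to scaling) is (1, -1, 0, 2, 2).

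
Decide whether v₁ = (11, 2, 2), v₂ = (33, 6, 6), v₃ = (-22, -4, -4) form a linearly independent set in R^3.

Place the vectors as rows of a 3×3 matrix and reduce to echelon form.
The reduction yields 1 nonzero row, so the rank is 1.
Since rank 1 < 3, the set is linearly dependent.

linearly dependent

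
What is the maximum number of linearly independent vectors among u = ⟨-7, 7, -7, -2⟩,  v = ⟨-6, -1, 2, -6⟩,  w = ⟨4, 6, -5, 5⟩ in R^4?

Form the matrix with u, v, w as columns and reduce.
There are 3 pivot columns, so rank = 3.

3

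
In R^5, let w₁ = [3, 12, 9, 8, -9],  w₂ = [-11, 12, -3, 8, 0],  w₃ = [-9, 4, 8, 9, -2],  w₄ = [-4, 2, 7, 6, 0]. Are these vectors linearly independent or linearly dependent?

Place the vectors as rows of a 4×5 matrix and reduce to echelon form.
The reduction yields 4 nonzero rows, so the rank is 4.
Since rank = 4 (the number of vectors), the set is linearly independent.

linearly independent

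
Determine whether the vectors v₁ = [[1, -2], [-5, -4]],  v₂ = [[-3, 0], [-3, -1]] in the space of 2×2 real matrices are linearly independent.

linearly independent

Write each element as a coordinate vector in ℝ⁴ using {E₁₁, E₁₂, E₂₁, E₂₂}.
Row-reduce the matrix whose columns are v₁, v₂.
The reduction yields 2 nonzero rows, so the rank is 2.
Since rank = 2 (the number of vectors), the set is linearly independent.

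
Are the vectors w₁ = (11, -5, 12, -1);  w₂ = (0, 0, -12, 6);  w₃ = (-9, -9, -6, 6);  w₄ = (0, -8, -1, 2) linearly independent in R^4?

linearly independent

Form the 4×4 matrix with these as columns; its determinant is 4896.
A nonzero determinant means the columns are linearly independent.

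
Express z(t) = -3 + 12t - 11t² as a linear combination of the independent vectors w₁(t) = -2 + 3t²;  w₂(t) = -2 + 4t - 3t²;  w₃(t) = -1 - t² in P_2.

z = -w₁ + 3w₂ - w₃

Work in coordinates with respect to the standard basis {1, t, t²}.
Since w₁, w₂, w₃ are independent, the coefficients expressing z are uniquely determined by a linear system.
The system has the unique solution (a₁, a₂, a₃) = (-1, 3, -1).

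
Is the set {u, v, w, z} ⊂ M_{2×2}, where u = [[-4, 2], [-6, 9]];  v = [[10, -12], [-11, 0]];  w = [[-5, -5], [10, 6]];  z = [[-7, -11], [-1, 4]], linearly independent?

Take coordinates with respect to the standard basis {E₁₁, E₁₂, E₂₁, E₂₂}.
The matrix [u|v|w|z] has determinant -22034.
A nonzero determinant means the columns are linearly independent.

linearly independent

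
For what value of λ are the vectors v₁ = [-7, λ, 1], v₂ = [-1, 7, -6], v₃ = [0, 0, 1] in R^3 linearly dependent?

λ = 49

Dependence holds iff the 3×3 matrix [v₁ v₂ v₃] is singular.
The determinant works out to λ - 49.
Setting this to zero gives λ = 49.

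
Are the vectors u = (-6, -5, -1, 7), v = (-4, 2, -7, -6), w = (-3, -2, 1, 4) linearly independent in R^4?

Place the vectors as rows of a 3×4 matrix and reduce to echelon form.
The reduction yields 3 nonzero rows, so the rank is 3.
Since rank = 3 (the number of vectors), the set is linearly independent.

linearly independent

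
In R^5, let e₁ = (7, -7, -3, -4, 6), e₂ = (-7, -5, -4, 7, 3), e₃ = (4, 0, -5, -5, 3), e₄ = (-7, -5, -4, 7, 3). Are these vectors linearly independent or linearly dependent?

Two of the vectors are equal, giving an immediate dependence.

linearly dependent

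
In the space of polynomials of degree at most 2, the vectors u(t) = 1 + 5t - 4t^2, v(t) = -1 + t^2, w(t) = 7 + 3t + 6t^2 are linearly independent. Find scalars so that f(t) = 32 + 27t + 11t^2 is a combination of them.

Work in coordinates with respect to the standard basis {1, t, t^2}.
Set up the augmented matrix [u | v | w | f] and row-reduce.
Back-substitution yields (a₁, a₂, a₃) = (3, -1, 4).

f = 3u - v + 4w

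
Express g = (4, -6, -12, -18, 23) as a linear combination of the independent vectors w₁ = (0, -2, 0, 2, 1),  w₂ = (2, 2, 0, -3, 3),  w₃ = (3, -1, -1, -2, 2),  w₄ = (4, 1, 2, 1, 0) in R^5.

Write g = α₁w₁ + … + α₄w₄ and equate components.
Back-substitution yields (α₁, …, α₄) = (3, 4, 4, -4).

g = 3w₁ + 4w₂ + 4w₃ - 4w₄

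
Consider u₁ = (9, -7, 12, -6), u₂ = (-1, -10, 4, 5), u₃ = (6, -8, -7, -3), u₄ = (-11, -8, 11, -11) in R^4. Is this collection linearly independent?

Form the 4×4 matrix with these as columns; its determinant is -40935.
A nonzero determinant means the columns are linearly independent.

linearly independent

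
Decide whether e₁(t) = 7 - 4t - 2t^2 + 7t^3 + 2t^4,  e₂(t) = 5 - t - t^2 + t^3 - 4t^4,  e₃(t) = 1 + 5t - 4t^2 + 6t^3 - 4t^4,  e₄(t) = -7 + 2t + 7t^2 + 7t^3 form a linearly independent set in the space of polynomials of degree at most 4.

Take coordinates with respect to the standard basis {1, t, …, t^4}.
Place the vectors as rows of a 4×5 matrix and reduce to echelon form.
The reduction yields 4 nonzero rows, so the rank is 4.
Since rank = 4 (the number of vectors), the set is linearly independent.

linearly independent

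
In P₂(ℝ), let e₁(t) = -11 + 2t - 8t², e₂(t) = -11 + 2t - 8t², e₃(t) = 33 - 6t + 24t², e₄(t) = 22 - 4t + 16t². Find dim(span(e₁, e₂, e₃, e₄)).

1

Represent each element by its coordinate vector in ℝ³.
Apply Gaussian elimination to the matrix whose rows are e₁, e₂, e₃, e₄.
The echelon form has 1 nonzero row, so the rank is 1.
(With 4 elements in a 3-dimensional space the rank is at most 3.)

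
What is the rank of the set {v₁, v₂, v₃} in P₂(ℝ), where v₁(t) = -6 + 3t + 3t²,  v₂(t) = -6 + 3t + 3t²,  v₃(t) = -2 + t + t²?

1

Represent each element by its coordinate vector in ℝ³.
Form the matrix with v₁, v₂, v₃ as columns and reduce.
Reduction leaves 1 leading entry, giving rank 1.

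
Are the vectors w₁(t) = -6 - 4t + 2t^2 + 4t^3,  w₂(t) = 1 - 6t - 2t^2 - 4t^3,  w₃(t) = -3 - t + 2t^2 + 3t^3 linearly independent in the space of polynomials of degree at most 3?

Write each element as a coordinate vector in ℝ⁴ using {1, t, …, t^3}.
Row-reduce the matrix whose columns are w₁, w₂, w₃.
The reduction yields 3 nonzero rows, so the rank is 3.
Since rank = 3 (the number of vectors), the set is linearly independent.

linearly independent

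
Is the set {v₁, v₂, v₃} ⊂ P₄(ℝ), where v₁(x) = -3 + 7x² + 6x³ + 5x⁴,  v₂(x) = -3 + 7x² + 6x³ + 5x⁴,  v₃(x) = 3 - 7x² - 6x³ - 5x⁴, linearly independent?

linearly dependent

Take coordinates with respect to the standard basis {1, x, …, x⁴}.
Place the vectors as rows of a 3×5 matrix and reduce to echelon form.
The reduction yields 1 nonzero row, so the rank is 1.
Since rank 1 < 3, the set is linearly dependent.
Indeed v₁ - v₂ = 0.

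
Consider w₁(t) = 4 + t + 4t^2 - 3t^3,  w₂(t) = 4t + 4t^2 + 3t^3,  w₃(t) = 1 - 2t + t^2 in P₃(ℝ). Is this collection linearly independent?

Write each element as a coordinate vector in ℝ⁴ using {1, t, …, t^3}.
Place the vectors as rows of a 3×4 matrix and reduce to echelon form.
The reduction yields 3 nonzero rows, so the rank is 3.
Since rank = 3 (the number of vectors), the set is linearly independent.

linearly independent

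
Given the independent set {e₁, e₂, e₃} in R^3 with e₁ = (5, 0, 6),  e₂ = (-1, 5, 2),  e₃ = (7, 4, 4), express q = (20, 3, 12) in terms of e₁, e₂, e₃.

Since e₁, e₂, e₃ are independent, the coefficients expressing q are uniquely determined by a linear system.
Row-reducing the augmented matrix gives the unique coefficients (c₁, c₂, c₃) = (1, -1, 2).

q = e₁ - e₂ + 2e₃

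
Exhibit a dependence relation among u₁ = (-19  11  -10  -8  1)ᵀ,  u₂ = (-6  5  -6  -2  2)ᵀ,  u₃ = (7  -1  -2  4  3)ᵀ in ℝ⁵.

u₁ - 2u₂ + u₃ = 0

Write the vectors as columns of a matrix and find a nonzero vector in its null space.
A generator of the null space is (1, -2, 1).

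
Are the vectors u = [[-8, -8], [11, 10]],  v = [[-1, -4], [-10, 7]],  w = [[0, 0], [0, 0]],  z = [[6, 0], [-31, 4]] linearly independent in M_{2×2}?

linearly dependent

Write each element as a coordinate vector in ℝ⁴ using {E₁₁, E₁₂, E₂₁, E₂₂}.
One of the vectors is the zero vector, so the set is linearly dependent.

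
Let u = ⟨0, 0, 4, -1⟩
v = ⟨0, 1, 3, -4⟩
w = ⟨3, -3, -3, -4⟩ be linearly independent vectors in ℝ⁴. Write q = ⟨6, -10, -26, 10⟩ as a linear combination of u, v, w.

q = -2u - 4v + 2w

Write q = α₁u + … + α₃w and equate components.
The system has the unique solution (α₁, α₂, α₃) = (-2, -4, 2).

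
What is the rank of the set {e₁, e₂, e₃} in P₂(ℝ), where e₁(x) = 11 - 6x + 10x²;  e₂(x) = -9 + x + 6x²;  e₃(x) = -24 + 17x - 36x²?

Use coordinates relative to {1, x, x²}.
Apply Gaussian elimination to the matrix whose rows are e₁, e₂, e₃.
Reduction leaves 2 leading entries, giving rank 2.

rank 2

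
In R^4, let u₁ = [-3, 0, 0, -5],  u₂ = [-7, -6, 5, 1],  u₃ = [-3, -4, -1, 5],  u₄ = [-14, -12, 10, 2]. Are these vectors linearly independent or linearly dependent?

One vector is a scalar multiple of another, so the set is dependent.

linearly dependent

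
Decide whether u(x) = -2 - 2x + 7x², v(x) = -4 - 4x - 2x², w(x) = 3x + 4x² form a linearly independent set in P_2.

Write each element as a coordinate vector in ℝ³ using {1, x, x²}.
Row-reduce the matrix whose columns are u, v, w.
The reduction yields 3 nonzero rows, so the rank is 3.
Since rank = 3 (the number of vectors), the set is linearly independent.

linearly independent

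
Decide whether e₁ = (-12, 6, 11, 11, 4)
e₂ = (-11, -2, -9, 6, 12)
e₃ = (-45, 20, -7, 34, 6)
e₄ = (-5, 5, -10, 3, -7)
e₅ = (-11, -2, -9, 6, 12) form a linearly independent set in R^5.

linearly dependent

Form the 5×5 matrix with these as columns; its determinant is 0.
A zero determinant means the columns are linearly dependent.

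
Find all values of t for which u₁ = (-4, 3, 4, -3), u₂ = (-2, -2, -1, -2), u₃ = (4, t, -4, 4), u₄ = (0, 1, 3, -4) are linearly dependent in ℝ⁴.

Dependence holds iff the 4×4 matrix [u₁ u₂ u₃ u₄] is singular.
The determinant works out to 54*t + 132.
Solving 54*t + 132 = 0 yields t = -22/9.

t = -22/9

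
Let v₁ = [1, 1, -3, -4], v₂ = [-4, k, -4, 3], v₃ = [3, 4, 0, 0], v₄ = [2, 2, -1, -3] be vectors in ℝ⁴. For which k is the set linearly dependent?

Place the vectors as rows of a 4×4 matrix; dependence ⇔ determinant zero.
The determinant works out to -15*k - 45.
This vanishes exactly when k = -3.

k = -3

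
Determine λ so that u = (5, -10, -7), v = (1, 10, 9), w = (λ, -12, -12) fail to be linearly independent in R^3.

Place the vectors as rows of a 3×3 matrix; dependence ⇔ determinant zero.
Expanding, det = -20*λ - 96.
Solving -20*λ - 96 = 0 yields λ = -24/5.

λ = -24/5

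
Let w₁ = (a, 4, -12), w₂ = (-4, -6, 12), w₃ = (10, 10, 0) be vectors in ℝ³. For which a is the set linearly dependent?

The vectors are dependent exactly when the determinant of the matrix with rows w₁, w₂, w₃ vanishes.
The determinant works out to 240 - 120*a.
Solving 240 - 120*a = 0 yields a = 2.

a = 2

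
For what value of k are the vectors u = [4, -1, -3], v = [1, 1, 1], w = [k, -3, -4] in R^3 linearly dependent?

k = -1/2

The vectors are dependent exactly when the determinant of the matrix with rows u, v, w vanishes.
Expanding, det = 2*k + 1.
Setting this to zero gives k = -1/2.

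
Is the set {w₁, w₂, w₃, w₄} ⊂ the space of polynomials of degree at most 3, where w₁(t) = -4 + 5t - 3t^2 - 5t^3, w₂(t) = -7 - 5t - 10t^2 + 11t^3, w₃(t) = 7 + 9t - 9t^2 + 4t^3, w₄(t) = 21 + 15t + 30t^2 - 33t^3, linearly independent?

Take coordinates with respect to the standard basis {1, t, …, t^3}.
The matrix [w₁|w₂|w₃|w₄] has determinant 0.
A zero determinant means the columns are linearly dependent.
Indeed 3w₂ + w₄ = 0.

linearly dependent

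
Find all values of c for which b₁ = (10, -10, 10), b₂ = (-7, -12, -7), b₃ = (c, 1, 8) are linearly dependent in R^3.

c = 8

The set is linearly dependent precisely when det[b₁; b₂; b₃] = 0.
The determinant works out to 190*c - 1520.
Setting this to zero gives c = 8.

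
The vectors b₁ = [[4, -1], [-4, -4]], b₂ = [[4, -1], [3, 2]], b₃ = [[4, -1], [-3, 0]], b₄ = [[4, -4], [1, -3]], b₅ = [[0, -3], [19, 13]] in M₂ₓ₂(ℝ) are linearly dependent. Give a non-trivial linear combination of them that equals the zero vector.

Take coordinates with respect to {E₁₁, E₁₂, E₂₁, E₂₂}.
Write the vectors as columns of a matrix and find a nonzero vector in its null space.
A generator of the null space is (3, -2, 0, -1, 1).

3b₁ - 2b₂ - b₄ + b₅ = 0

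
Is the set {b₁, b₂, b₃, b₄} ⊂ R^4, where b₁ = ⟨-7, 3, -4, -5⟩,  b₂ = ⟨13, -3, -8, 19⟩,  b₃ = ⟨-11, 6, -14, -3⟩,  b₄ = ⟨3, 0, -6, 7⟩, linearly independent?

Place the vectors as rows of a 4×4 matrix and reduce to echelon form.
The reduction yields 2 nonzero rows, so the rank is 2.
Since rank 2 < 4, the set is linearly dependent.

linearly dependent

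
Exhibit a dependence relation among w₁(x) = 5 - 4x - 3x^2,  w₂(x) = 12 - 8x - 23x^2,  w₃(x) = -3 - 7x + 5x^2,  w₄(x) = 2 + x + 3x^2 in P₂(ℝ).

Write each element as a vector in ℝ³ using {1, x, x^2}.
Solve the homogeneous system with w₁, w₂, w₃, w₄ as columns by row-reducing the coefficient matrix.
A generator of the null space is (3, -1, -1, -3).

3w₁ - w₂ - w₃ - 3w₄ = 0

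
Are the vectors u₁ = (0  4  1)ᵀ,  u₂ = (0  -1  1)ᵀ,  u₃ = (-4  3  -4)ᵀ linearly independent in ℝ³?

linearly independent

The matrix [u₁|u₂|u₃] has determinant -20.
A nonzero determinant means the columns are linearly independent.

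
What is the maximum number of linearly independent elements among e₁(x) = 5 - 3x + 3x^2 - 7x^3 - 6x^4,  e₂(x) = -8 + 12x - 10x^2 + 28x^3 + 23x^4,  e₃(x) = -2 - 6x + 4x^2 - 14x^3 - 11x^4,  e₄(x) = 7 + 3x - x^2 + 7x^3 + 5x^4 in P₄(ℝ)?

2

Pass to coordinate vectors with respect to the basis {1, x, …, x^4}.
Form the matrix with e₁, e₂, e₃, e₄ as columns and reduce.
The echelon form has 2 nonzero rows, so the rank is 2.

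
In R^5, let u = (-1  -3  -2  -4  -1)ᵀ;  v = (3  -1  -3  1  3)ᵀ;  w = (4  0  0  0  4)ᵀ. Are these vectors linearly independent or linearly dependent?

Row-reduce the matrix whose columns are u, v, w.
The reduction yields 3 nonzero rows, so the rank is 3.
Since rank = 3 (the number of vectors), the set is linearly independent.

linearly independent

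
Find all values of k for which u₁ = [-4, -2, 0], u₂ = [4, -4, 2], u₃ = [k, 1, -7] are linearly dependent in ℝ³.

k = -40

Place the vectors as rows of a 3×3 matrix; dependence ⇔ determinant zero.
Expanding, det = -4*k - 160.
Solving -4*k - 160 = 0 yields k = -40.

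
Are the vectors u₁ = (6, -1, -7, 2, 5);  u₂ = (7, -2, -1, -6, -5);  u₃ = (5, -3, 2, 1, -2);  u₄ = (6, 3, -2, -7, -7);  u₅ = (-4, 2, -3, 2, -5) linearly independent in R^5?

Place the vectors as rows of a 5×5 matrix and reduce to echelon form.
The reduction yields 5 nonzero rows, so the rank is 5.
Since rank = 5 (the number of vectors), the set is linearly independent.

linearly independent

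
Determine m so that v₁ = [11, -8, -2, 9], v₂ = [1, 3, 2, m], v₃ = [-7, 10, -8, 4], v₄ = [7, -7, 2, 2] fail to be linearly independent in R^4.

The vectors are dependent exactly when the determinant of the matrix with rows v₁, v₂, v₃, v₄ vanishes.
Expanding, det = 120 - 18*m.
This vanishes exactly when m = 20/3.

m = 20/3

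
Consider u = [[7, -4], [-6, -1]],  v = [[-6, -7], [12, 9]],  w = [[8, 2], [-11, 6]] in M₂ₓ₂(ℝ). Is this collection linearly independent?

Take coordinates with respect to the standard basis {E₁₁, E₁₂, E₂₁, E₂₂}.
Row-reduce the matrix whose columns are u, v, w.
The reduction yields 3 nonzero rows, so the rank is 3.
Since rank = 3 (the number of vectors), the set is linearly independent.

linearly independent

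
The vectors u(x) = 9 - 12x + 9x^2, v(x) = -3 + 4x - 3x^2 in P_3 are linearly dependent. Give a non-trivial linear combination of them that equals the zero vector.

u + 3v = 0

Write each element as a vector in ℝ⁴ using {1, x, …, x^3}.
Row-reduce the matrix with u, v as columns; the null space gives the coefficients.
One solution (up to scaling) is (1, 3).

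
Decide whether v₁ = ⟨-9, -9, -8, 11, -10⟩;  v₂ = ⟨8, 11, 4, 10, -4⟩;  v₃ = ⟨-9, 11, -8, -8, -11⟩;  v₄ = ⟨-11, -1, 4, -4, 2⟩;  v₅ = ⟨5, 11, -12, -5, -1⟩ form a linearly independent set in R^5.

Form the 5×5 matrix with these as columns; its determinant is -522320.
A nonzero determinant means the columns are linearly independent.

linearly independent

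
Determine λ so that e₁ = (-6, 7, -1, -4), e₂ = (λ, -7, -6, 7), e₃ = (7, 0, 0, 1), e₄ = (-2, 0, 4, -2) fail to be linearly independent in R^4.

Place the vectors as rows of a 4×4 matrix; dependence ⇔ determinant zero.
Cofactor expansion gives det = 28*λ - 168.
Setting this to zero gives λ = 6.

λ = 6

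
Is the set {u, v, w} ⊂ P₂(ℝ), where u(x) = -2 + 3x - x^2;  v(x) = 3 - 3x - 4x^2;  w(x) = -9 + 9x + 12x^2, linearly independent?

linearly dependent

Take coordinates with respect to the standard basis {1, x, x^2}.
One vector is a scalar multiple of another, so the set is dependent.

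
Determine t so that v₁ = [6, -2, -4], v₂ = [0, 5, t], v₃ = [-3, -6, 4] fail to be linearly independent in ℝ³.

Dependence holds iff the 3×3 matrix [v₁ v₂ v₃] is singular.
Cofactor expansion gives det = 42*t + 60.
This vanishes exactly when t = -10/7.

t = -10/7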